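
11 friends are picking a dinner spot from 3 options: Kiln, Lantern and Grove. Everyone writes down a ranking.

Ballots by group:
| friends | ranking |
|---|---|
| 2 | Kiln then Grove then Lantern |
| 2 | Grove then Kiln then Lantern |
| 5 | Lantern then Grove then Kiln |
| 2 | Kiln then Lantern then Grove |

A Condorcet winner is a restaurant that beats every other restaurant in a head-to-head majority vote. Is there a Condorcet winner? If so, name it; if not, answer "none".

Head-to-head results (11 friends):
Kiln vs Lantern: Kiln, 6–5.
Kiln vs Grove: Grove wins 7–4.
Lantern vs Grove: Lantern, 7–4.
Every restaurant loses at least once (Kiln loses to Grove; Lantern loses to Kiln; Grove loses to Lantern). The majority relation contains the cycle Kiln > Lantern > Grove > Kiln, so there is no Condorcet winner.

none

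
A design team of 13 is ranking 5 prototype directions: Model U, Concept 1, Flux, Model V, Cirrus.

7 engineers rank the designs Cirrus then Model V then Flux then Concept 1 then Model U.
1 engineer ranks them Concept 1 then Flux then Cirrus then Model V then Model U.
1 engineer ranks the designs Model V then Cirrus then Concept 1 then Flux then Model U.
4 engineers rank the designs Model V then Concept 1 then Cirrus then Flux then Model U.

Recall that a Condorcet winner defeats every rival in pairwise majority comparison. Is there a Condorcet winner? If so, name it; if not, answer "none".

Cirrus

Pairwise majorities:
Model U–Concept 1: Concept 1 13–0.
Model U vs Flux: Flux, 13–0.
Model U vs Model V: Model V wins 13–0.
Model U–Cirrus: Cirrus 13–0.
Concept 1 vs Flux: Flux wins 7–6.
Concept 1–Model V: Model V 12–1.
Concept 1 vs Cirrus: Cirrus wins 8–5.
Flux vs Model V: Model V wins 12–1.
Flux vs Cirrus: Cirrus wins 12–1.
Model V–Cirrus: Cirrus 8–5.
Only Cirrus has no losses; Cirrus is the Condorcet winner.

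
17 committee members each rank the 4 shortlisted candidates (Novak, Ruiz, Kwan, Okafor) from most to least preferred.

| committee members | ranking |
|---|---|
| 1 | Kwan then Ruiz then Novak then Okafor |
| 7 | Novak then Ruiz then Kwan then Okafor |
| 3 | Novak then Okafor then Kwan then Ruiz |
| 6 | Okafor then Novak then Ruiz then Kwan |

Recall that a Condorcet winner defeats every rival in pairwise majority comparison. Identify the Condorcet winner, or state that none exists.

Novak

Pairwise majorities:
Novak vs Ruiz: Novak, 16–1.
Novak–Kwan: Novak 16–1.
Novak vs Okafor: Novak wins 11–6.
Ruiz–Kwan: Ruiz 13–4.
Ruiz–Okafor: Okafor 9–8.
Kwan–Okafor: Okafor 9–8.
Novak beats each of Ruiz, Kwan, Okafor — Novak is the Condorcet winner.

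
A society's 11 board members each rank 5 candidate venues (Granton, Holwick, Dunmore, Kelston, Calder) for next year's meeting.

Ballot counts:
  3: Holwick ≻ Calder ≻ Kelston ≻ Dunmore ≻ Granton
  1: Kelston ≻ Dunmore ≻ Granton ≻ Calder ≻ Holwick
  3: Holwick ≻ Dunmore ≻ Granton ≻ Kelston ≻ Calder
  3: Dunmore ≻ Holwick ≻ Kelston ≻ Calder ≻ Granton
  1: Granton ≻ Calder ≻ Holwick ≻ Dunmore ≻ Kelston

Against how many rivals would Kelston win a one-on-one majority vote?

2

Kelston against each rival (11 organisers):
Kelston vs Granton: Kelston preferred on 3+1+3 = 7 ballots; Kelston wins 7–4.
Kelston vs Holwick: Holwick wins 10–1.
Kelston vs Dunmore: Dunmore wins 7–4.
Kelston vs Calder: 1+3+3 = 7 for Kelston, 4 for Calder — Kelston by 7–4.
Kelston beats Granton, Calder; loses to Holwick, Dunmore — 2 pairwise wins.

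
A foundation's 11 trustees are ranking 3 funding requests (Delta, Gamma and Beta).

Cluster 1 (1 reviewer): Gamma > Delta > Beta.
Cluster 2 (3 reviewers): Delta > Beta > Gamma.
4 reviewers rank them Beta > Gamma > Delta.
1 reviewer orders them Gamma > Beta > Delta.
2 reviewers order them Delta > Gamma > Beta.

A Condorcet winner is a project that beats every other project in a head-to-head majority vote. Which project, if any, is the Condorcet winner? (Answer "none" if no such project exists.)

Head-to-head results (11 reviewers):
Delta–Gamma: Gamma 6–5.
Delta vs Beta: Delta, 6–5.
Gamma vs Beta: Beta, 7–4.
Each project drops at least one matchup (Delta loses to Gamma; Gamma loses to Beta; Beta loses to Delta); the cycle Delta beats Beta beats Gamma beats Delta rules out a Condorcet winner.

none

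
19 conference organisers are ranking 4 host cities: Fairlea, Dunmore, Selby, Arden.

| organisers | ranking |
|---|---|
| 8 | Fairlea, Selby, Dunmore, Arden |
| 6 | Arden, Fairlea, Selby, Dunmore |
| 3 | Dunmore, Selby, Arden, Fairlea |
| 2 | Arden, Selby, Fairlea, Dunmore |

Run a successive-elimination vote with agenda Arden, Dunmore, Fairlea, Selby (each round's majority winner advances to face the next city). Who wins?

Fairlea

Round 1: Arden vs Dunmore — 8–11, Dunmore advances.
Round 2: Dunmore vs Fairlea — 3–16, Fairlea advances.
Round 3: Fairlea vs Selby — 14–5, Fairlea advances.
Fairlea survives the agenda.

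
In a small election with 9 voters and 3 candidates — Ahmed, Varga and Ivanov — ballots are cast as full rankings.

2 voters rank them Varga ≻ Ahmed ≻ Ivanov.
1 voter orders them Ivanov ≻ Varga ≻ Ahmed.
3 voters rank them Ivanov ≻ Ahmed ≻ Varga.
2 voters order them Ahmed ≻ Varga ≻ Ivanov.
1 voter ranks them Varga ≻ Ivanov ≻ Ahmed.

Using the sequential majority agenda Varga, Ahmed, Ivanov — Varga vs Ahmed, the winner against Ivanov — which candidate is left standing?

Ivanov

Round 1: Varga vs Ahmed — 4–5, Ahmed advances.
Round 2: Ahmed vs Ivanov — 4–5, Ivanov advances.
Ivanov survives the agenda.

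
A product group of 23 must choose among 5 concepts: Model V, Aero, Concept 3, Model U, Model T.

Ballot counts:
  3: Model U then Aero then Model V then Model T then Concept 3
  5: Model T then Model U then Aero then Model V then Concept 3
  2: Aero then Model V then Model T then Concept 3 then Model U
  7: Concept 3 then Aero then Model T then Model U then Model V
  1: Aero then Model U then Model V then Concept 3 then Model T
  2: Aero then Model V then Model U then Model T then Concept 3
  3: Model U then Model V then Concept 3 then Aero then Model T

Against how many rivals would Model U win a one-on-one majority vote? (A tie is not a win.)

2

Model U against each rival (23 engineers):
Model U vs Model V: 3+5+7+1+3 = 19 for Model U, 4 for Model V — Model U by 19–4.
Model U vs Aero: Aero, 12–11.
Model U vs Concept 3: Model U wins 14–9.
Model U vs Model T: Model U preferred on 3+1+2+3 = 9 ballots; Model T wins 14–9.
Model U beats Model V, Concept 3; loses to Aero, Model T — 2 pairwise wins.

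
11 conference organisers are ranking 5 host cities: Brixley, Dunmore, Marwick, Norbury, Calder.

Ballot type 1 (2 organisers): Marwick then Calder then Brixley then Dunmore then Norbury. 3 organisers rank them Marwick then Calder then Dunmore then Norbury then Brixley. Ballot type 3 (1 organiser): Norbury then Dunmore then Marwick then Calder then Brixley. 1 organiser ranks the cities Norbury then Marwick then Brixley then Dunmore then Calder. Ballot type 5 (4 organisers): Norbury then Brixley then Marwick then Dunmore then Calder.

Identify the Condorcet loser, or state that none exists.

Head-to-head results (11 organisers):
Brixley vs Dunmore: Brixley preferred on 2+1+4 = 7 ballots; Brixley wins 7–4.
Brixley–Marwick: Marwick 7–4.
Brixley–Norbury: Norbury 9–2.
Brixley vs Calder: Calder wins 6–5.
Dunmore vs Marwick: Dunmore preferred on 1 ballot; Marwick wins 10–1.
Dunmore–Norbury: Norbury 6–5.
Dunmore vs Calder: 1+1+4 = 6 for Dunmore, 5 for Calder — Dunmore by 6–5.
Marwick vs Norbury: Norbury wins 6–5.
Marwick vs Calder: Marwick wins 11–0.
Norbury–Calder: Norbury 6–5.
Each city has at least one pairwise win (Brixley beats Dunmore; Dunmore beats Calder; Marwick beats Brixley; Norbury beats Brixley; Calder beats Brixley) — no Condorcet loser.

none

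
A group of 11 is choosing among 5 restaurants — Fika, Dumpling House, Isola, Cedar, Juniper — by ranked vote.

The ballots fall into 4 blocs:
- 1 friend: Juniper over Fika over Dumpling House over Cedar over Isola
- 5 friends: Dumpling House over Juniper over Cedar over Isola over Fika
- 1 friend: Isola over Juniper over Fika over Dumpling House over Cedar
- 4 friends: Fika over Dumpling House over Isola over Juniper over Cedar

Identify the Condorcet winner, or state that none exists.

none

Head-to-head results (11 friends):
Fika vs Dumpling House: 6 to 5, Fika.
Fika vs Isola: 5 to 6, Isola.
Fika vs Cedar: Fika preferred on 1+1+4 = 6 ballots; Fika wins 6–5.
Fika vs Juniper: 4 to 7, Juniper.
Dumpling House vs Isola: 10 to 1, Dumpling House.
Dumpling House vs Cedar: 11 to 0, Dumpling House.
Dumpling House vs Juniper: Dumpling House preferred on 5+4 = 9 ballots; Dumpling House wins 9–2.
Isola vs Cedar: Isola is ranked higher on 1+4 = 5 ballots, Cedar on 6. Cedar wins 6–5.
Isola vs Juniper: 1+4 = 5 for Isola, 6 for Juniper — Juniper by 6–5.
Cedar vs Juniper: Cedar is ranked higher on 0 ballots, Juniper on 11. Juniper wins 11–0.
Each restaurant drops at least one matchup (Fika loses to Isola; Dumpling House loses to Fika; Isola loses to Dumpling House; Cedar loses to Fika; Juniper loses to Dumpling House); the cycle Fika → Dumpling House → Isola → Fika rules out a Condorcet winner.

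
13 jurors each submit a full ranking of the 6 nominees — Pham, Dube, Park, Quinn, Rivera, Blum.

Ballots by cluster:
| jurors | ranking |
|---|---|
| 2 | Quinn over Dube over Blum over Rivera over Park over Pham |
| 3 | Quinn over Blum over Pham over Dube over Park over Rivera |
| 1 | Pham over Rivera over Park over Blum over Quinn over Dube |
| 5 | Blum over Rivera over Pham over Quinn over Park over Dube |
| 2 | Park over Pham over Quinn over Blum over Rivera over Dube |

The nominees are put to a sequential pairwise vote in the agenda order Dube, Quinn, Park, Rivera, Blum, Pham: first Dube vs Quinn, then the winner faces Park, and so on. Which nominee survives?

Pham

Round 1: Dube vs Quinn — 0–13, Quinn advances.
Round 2: Quinn vs Park — 10–3, Quinn advances.
Round 3: Quinn vs Rivera — 7–6, Quinn advances.
Round 4: Quinn vs Blum — 7–6, Quinn advances.
Round 5: Quinn vs Pham — 5–8, Pham advances.
The agenda winner is Pham.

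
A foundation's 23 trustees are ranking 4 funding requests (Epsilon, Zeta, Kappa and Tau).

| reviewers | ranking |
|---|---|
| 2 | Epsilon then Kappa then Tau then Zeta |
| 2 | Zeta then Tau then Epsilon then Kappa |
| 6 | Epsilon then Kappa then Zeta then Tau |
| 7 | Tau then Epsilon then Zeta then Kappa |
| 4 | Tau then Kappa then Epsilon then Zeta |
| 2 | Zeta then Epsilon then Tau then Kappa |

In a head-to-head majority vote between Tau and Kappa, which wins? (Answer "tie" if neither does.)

Tau

Ballots ranking Tau above Kappa: 2 + 7 + 4 + 2 = 15.
Ballots ranking Kappa above Tau: 23 − 15 = 8.
Tau wins the head-to-head 15–8.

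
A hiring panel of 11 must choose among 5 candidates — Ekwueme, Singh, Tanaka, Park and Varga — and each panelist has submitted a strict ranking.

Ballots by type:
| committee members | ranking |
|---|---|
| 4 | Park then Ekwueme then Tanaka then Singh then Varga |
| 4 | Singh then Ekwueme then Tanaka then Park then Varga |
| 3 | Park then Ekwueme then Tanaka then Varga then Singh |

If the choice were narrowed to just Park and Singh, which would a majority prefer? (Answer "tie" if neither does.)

Ballots ranking Park above Singh: 4 + 3 = 7.
Ballots ranking Singh above Park: 11 − 7 = 4.
Park wins the head-to-head 7–4.

Park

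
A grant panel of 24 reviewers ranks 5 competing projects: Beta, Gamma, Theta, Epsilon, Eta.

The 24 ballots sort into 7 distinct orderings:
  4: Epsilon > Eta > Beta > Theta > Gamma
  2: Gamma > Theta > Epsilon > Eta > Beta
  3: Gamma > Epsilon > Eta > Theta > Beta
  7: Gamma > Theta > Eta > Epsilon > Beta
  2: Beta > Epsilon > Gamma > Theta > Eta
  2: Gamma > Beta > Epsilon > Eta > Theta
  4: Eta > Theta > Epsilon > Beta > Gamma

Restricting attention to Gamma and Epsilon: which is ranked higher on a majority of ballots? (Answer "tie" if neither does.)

Ballots ranking Gamma above Epsilon: 2 + 3 + 7 + 2 = 14.
Ballots ranking Epsilon above Gamma: 24 − 14 = 10.
Gamma wins the head-to-head 14–10.

Gamma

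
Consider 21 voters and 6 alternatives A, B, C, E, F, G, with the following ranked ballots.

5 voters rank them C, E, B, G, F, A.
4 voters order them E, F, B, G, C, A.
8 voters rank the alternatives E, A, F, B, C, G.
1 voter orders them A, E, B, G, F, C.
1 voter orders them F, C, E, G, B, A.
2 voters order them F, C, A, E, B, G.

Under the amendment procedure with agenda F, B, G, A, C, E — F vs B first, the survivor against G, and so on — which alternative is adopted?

Round 1: F vs B — 15–6, F advances.
Round 2: F vs G — 15–6, F advances.
Round 3: F vs A — 12–9, F advances.
Round 4: F vs C — 16–5, F advances.
Round 5: F vs E — 3–18, E advances.
E survives the agenda.

E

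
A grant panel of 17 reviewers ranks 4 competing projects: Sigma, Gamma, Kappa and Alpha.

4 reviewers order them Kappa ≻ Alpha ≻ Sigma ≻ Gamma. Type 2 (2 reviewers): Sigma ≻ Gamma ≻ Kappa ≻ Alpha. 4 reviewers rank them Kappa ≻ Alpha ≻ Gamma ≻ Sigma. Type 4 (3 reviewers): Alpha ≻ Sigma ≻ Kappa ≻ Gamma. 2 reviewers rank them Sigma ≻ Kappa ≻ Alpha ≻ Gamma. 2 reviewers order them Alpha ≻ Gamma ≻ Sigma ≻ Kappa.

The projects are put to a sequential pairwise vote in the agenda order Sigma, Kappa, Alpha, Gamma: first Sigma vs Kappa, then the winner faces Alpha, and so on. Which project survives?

Round 1: Sigma vs Kappa — 9–8, Sigma advances.
Round 2: Sigma vs Alpha — 4–13, Alpha advances.
Round 3: Alpha vs Gamma — 15–2, Alpha advances.
The agenda winner is Alpha.

Alpha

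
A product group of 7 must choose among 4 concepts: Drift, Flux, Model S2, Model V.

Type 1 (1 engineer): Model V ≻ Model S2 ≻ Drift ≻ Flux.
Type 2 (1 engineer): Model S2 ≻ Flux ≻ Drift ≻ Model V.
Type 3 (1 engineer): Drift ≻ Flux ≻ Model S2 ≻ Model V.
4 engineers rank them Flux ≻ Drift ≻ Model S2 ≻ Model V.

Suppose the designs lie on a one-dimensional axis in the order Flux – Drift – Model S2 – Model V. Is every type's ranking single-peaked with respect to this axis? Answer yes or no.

no

Axis positions: Flux=1, Drift=2, Model S2=3, Model V=4.
Type 1 (peak Model V at position 4): ranking walks positions 4-3-2-1, expanding outward from the peak — single-peaked.
Type 2: ranking walks positions 3-1-2-4; Flux is ranked above Drift even though Drift lies between Flux and the peak Model S2 on the axis — preferences dip and rise again. Not single-peaked.
Type 3 (peak Drift at position 2): ranking walks positions 2-1-3-4, expanding outward from the peak — single-peaked.
Type 4 (peak Flux at position 1): ranking walks positions 1-2-3-4, expanding outward from the peak — single-peaked.
Type 2 violates single-peakedness, so the profile is not single-peaked on this axis.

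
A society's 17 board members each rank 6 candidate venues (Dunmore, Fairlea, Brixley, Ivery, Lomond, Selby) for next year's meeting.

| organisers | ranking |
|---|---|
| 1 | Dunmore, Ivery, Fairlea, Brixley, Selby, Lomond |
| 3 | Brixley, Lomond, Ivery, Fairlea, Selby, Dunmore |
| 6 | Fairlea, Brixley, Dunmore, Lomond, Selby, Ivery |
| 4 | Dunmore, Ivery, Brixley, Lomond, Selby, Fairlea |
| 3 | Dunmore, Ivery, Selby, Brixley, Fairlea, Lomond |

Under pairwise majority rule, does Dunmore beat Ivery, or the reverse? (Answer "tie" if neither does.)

Ballots ranking Dunmore above Ivery: 1 + 6 + 4 + 3 = 14.
Ballots ranking Ivery above Dunmore: 17 − 14 = 3.
Dunmore wins the head-to-head 14–3.

Dunmore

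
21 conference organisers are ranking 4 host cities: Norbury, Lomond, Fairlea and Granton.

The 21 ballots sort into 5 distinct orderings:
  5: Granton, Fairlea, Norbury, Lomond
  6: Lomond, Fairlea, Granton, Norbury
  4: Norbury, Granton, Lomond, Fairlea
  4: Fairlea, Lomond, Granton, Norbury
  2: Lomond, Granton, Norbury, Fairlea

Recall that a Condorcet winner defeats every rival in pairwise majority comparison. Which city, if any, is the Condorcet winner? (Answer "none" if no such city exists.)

Lomond

Head-to-head results (21 organisers):
Norbury vs Lomond: Lomond wins 12–9.
Norbury–Fairlea: Fairlea 15–6.
Norbury vs Granton: Granton, 17–4.
Lomond vs Fairlea: Lomond wins 12–9.
Lomond vs Granton: Lomond, 12–9.
Fairlea vs Granton: Granton, 11–10.
Lomond wins every pairwise contest, so Lomond is the Condorcet winner.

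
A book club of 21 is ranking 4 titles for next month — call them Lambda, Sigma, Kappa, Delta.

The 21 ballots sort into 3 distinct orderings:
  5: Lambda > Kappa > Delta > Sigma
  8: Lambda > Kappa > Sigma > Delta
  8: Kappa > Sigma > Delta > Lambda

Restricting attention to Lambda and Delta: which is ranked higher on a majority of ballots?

Ballots ranking Lambda above Delta: 5 + 8 = 13.
Ballots ranking Delta above Lambda: 21 − 13 = 8.
Lambda wins the head-to-head 13–8.

Lambda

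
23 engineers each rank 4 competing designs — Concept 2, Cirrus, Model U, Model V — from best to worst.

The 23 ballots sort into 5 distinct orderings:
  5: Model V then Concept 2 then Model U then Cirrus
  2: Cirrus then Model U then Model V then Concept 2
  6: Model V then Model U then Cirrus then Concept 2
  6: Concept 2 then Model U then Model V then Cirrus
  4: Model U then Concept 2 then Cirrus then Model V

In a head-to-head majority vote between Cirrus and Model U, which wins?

Ballots ranking Cirrus above Model U: 2.
Ballots ranking Model U above Cirrus: 23 − 2 = 21.
Model U wins the head-to-head 21–2.

Model U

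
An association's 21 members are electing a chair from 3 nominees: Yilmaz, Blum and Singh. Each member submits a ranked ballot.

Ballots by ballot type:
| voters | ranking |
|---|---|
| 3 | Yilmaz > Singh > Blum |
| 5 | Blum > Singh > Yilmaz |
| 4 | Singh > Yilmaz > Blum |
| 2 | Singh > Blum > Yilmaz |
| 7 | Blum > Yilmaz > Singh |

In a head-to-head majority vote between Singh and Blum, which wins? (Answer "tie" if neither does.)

Ballots ranking Singh above Blum: 3 + 4 + 2 = 9.
Ballots ranking Blum above Singh: 21 − 9 = 12.
Blum wins the head-to-head 12–9.

Blum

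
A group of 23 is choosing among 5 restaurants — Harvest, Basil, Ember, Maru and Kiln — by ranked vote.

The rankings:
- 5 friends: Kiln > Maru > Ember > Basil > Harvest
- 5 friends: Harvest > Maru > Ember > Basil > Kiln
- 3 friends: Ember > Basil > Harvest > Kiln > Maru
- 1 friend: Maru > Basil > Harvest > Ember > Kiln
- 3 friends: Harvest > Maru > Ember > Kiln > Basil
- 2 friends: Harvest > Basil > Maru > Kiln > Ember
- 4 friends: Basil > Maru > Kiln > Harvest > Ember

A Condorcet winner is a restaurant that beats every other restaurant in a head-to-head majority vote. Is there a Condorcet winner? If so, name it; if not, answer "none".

Pairwise majorities:
Harvest vs Basil: Harvest is ranked higher on 5+3+2 = 10 ballots, Basil on 13. Basil wins 13–10.
Harvest vs Ember: 15 to 8, Harvest.
Harvest vs Maru: Harvest wins 13–10.
Harvest vs Kiln: Harvest preferred on 5+3+1+3+2 = 14 ballots; Harvest wins 14–9.
Basil–Ember: Ember 16–7.
Basil vs Maru: 3+2+4 = 9 for Basil, 14 for Maru — Maru by 14–9.
Basil vs Kiln: Basil is ranked higher on 5+3+1+2+4 = 15 ballots, Kiln on 8. Basil wins 15–8.
Ember vs Maru: Maru, 20–3.
Ember vs Kiln: Ember preferred on 5+3+1+3 = 12 ballots; Ember wins 12–11.
Maru vs Kiln: Maru wins 15–8.
No restaurant is unbeaten: Harvest loses to Basil; Basil loses to Ember; Ember loses to Harvest; Maru loses to Harvest; Kiln loses to Harvest. In particular Harvest > Ember > Basil > Harvest is a majority cycle — no Condorcet winner exists.

none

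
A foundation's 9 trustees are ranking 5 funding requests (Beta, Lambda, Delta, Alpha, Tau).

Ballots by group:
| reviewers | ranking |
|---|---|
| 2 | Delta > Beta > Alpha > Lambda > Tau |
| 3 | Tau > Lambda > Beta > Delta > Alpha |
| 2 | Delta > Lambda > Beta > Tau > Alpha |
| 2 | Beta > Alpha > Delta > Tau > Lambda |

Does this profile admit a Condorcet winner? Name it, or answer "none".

Check each pair by majority over 9 ballots:
Beta–Lambda: Lambda 5–4.
Beta vs Delta: Beta preferred on 3+2 = 5 ballots; Beta wins 5–4.
Beta vs Alpha: 2+3+2+2 = 9 for Beta, 0 for Alpha — Beta by 9–0.
Beta vs Tau: Beta wins 6–3.
Lambda vs Delta: 3 to 6, Delta.
Lambda vs Alpha: Lambda wins 5–4.
Lambda vs Tau: Tau wins 5–4.
Delta vs Alpha: 2+3+2 = 7 for Delta, 2 for Alpha — Delta by 7–2.
Delta vs Tau: 2+2+2 = 6 for Delta, 3 for Tau — Delta by 6–3.
Alpha vs Tau: 2+2 = 4 for Alpha, 5 for Tau — Tau by 5–4.
Every project loses at least once (Beta loses to Lambda; Lambda loses to Delta; Delta loses to Beta; Alpha loses to Beta; Tau loses to Beta). The majority relation contains the cycle Beta → Delta → Lambda → Beta, so there is no Condorcet winner.

none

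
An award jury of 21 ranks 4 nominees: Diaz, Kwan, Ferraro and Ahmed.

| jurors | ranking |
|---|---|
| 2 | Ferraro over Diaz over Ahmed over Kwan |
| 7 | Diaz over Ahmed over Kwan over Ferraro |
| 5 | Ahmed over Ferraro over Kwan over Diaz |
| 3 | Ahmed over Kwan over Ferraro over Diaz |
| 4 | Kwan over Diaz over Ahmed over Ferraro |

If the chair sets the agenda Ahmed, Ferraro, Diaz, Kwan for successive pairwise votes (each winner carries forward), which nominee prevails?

Round 1: Ahmed vs Ferraro — 19–2, Ahmed advances.
Round 2: Ahmed vs Diaz — 8–13, Diaz advances.
Round 3: Diaz vs Kwan — 9–12, Kwan advances.
The agenda winner is Kwan.

Kwan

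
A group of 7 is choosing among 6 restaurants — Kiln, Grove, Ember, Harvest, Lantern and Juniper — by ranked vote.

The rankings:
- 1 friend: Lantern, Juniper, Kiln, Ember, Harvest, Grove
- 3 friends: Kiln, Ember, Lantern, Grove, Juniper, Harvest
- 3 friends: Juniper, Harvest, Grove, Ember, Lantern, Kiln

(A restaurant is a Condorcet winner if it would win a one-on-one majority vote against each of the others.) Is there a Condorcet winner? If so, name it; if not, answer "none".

none

Pairwise majorities:
Kiln vs Grove: Kiln, 4–3.
Kiln–Ember: Kiln 4–3.
Kiln vs Harvest: Kiln wins 4–3.
Kiln vs Lantern: Lantern, 4–3.
Kiln vs Juniper: Juniper wins 4–3.
Grove vs Ember: Ember wins 4–3.
Grove vs Harvest: Harvest wins 4–3.
Grove vs Lantern: Lantern wins 4–3.
Grove vs Juniper: Juniper wins 4–3.
Ember vs Harvest: Ember, 4–3.
Ember vs Lantern: Ember wins 6–1.
Ember vs Juniper: Juniper, 4–3.
Harvest vs Lantern: Lantern wins 4–3.
Harvest vs Juniper: Juniper, 7–0.
Lantern vs Juniper: Lantern, 4–3.
Each restaurant drops at least one matchup (Kiln loses to Lantern; Grove loses to Kiln; Ember loses to Kiln; Harvest loses to Kiln; Lantern loses to Ember; Juniper loses to Lantern); the cycle Kiln → Ember → Lantern → Kiln rules out a Condorcet winner.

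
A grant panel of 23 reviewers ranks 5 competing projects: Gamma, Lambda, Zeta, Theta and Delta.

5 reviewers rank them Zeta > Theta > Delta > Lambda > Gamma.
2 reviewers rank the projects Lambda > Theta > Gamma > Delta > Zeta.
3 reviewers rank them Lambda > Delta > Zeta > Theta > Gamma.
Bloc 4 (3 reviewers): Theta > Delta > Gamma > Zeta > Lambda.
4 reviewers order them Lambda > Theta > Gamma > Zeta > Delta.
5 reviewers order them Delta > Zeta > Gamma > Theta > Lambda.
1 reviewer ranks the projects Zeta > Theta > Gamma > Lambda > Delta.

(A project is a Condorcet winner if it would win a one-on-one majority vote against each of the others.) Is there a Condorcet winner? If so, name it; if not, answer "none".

none

Check each pair by majority over 23 ballots:
Gamma vs Lambda: Lambda, 14–9.
Gamma vs Zeta: Zeta wins 14–9.
Gamma vs Theta: Theta wins 18–5.
Gamma vs Delta: Delta, 16–7.
Lambda–Zeta: Zeta 14–9.
Lambda vs Theta: Theta wins 14–9.
Lambda vs Delta: Delta, 13–10.
Zeta–Theta: Zeta 14–9.
Zeta–Delta: Delta 13–10.
Theta vs Delta: Theta wins 15–8.
No project is unbeaten: Gamma loses to Lambda; Lambda loses to Zeta; Zeta loses to Delta; Theta loses to Zeta; Delta loses to Theta. In particular Zeta → Theta → Delta → Zeta is a majority cycle — no Condorcet winner exists.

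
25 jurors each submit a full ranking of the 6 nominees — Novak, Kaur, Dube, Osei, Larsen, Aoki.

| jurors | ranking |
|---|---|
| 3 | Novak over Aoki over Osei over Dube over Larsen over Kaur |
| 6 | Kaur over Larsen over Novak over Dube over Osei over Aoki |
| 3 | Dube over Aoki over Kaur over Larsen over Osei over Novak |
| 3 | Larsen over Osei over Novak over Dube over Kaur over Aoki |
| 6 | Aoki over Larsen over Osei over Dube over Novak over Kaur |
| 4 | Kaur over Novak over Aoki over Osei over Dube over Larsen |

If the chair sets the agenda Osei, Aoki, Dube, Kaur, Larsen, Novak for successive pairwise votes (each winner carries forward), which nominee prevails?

Kaur

Round 1: Osei vs Aoki — 9–16, Aoki advances.
Round 2: Aoki vs Dube — 13–12, Aoki advances.
Round 3: Aoki vs Kaur — 12–13, Kaur advances.
Round 4: Kaur vs Larsen — 13–12, Kaur advances.
Round 5: Kaur vs Novak — 13–12, Kaur advances.
The agenda winner is Kaur.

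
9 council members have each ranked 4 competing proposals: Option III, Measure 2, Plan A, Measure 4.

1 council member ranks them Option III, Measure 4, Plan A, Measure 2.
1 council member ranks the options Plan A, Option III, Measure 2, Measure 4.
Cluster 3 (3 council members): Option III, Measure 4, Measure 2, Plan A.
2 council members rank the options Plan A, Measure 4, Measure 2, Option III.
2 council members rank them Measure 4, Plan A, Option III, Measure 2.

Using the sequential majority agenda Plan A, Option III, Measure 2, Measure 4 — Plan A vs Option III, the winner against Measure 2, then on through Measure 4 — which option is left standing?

Measure 4

Round 1: Plan A vs Option III — 5–4, Plan A advances.
Round 2: Plan A vs Measure 2 — 6–3, Plan A advances.
Round 3: Plan A vs Measure 4 — 3–6, Measure 4 advances.
Measure 4 survives the agenda.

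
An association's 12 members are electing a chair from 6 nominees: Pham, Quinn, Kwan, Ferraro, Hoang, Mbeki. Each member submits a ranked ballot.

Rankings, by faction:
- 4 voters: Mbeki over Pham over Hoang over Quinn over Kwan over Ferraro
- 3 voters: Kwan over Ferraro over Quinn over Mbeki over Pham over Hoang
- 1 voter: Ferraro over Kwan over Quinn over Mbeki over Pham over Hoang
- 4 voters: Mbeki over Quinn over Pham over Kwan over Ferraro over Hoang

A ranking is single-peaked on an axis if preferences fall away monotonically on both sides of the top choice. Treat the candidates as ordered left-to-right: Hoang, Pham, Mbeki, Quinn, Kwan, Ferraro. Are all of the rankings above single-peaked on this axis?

yes

Axis positions: Hoang=1, Pham=2, Mbeki=3, Quinn=4, Kwan=5, Ferraro=6.
Faction 1 (peak Mbeki at position 3): ranking walks positions 3-2-1-4-5-6, expanding outward from the peak — single-peaked.
Faction 2 (peak Kwan at position 5): ranking walks positions 5-6-4-3-2-1, expanding outward from the peak — single-peaked.
Faction 3 (peak Ferraro at position 6): ranking walks positions 6-5-4-3-2-1, expanding outward from the peak — single-peaked.
Faction 4 (peak Mbeki at position 3): ranking walks positions 3-4-2-5-6-1, expanding outward from the peak — single-peaked.
Every ranking is single-peaked on this axis.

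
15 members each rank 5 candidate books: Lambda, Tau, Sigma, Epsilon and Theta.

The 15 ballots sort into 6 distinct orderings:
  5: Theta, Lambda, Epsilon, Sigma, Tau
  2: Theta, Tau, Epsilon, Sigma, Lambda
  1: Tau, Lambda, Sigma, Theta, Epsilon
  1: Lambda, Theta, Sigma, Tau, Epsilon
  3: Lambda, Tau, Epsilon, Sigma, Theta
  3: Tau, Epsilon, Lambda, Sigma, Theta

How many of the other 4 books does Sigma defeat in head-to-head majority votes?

Sigma against each rival (15 members):
Sigma vs Lambda: Sigma preferred on 2 ballots; Lambda wins 13–2.
Sigma vs Tau: Tau wins 9–6.
Sigma vs Epsilon: Epsilon, 13–2.
Sigma–Theta: Theta 8–7.
Sigma beats no one; loses to Lambda, Tau, Epsilon, Theta — 0 pairwise wins.

0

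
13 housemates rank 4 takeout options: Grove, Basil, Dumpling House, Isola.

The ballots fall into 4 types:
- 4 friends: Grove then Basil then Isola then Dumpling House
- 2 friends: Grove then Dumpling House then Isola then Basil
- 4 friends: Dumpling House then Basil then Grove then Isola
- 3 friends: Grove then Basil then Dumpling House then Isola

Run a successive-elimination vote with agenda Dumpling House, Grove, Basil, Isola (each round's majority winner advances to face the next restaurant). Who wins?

Grove

Round 1: Dumpling House vs Grove — 4–9, Grove advances.
Round 2: Grove vs Basil — 9–4, Grove advances.
Round 3: Grove vs Isola — 13–0, Grove advances.
Grove survives the agenda.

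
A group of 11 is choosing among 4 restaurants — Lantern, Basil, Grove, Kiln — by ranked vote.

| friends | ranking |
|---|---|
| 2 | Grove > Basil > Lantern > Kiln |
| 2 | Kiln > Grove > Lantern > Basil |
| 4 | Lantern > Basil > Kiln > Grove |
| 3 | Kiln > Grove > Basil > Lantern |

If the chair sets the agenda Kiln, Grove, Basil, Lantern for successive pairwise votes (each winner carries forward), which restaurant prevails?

Lantern

Round 1: Kiln vs Grove — 9–2, Kiln advances.
Round 2: Kiln vs Basil — 5–6, Basil advances.
Round 3: Basil vs Lantern — 5–6, Lantern advances.
Lantern survives the agenda.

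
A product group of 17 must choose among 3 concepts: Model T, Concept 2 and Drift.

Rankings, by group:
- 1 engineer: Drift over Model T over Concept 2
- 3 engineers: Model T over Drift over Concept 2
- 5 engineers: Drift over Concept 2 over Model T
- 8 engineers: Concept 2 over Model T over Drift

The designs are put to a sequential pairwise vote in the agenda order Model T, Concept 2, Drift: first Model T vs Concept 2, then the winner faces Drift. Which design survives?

Drift

Round 1: Model T vs Concept 2 — 4–13, Concept 2 advances.
Round 2: Concept 2 vs Drift — 8–9, Drift advances.
Drift survives the agenda.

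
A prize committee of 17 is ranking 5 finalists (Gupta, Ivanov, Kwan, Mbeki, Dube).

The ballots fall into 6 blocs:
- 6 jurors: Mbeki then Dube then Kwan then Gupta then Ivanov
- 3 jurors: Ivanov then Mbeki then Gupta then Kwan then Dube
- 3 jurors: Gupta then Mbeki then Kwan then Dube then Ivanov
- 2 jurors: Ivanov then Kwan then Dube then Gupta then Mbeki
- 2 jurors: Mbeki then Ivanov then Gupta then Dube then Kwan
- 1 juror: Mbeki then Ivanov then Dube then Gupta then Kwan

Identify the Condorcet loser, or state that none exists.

Ivanov

Head-to-head results (17 jurors):
Gupta vs Ivanov: 9 to 8, Gupta.
Gupta vs Kwan: Gupta, 9–8.
Gupta vs Mbeki: Gupta preferred on 3+2 = 5 ballots; Mbeki wins 12–5.
Gupta–Dube: Dube 9–8.
Ivanov–Kwan: Kwan 9–8.
Ivanov–Mbeki: Mbeki 12–5.
Ivanov vs Dube: 3+2+2+1 = 8 for Ivanov, 9 for Dube — Dube by 9–8.
Kwan vs Mbeki: Mbeki wins 15–2.
Kwan vs Dube: Dube, 9–8.
Mbeki vs Dube: Mbeki is ranked higher on 6+3+3+2+1 = 15 ballots, Dube on 2. Mbeki wins 15–2.
Ivanov is beaten in every head-to-head and is the Condorcet loser.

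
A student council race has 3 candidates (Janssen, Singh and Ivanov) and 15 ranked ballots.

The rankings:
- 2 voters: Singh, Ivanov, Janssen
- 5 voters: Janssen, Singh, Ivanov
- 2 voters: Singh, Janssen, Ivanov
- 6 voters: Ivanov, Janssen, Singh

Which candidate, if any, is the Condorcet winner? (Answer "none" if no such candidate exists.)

none

Pairwise majorities:
Janssen vs Singh: Janssen preferred on 5+6 = 11 ballots; Janssen wins 11–4.
Janssen vs Ivanov: Janssen is ranked higher on 5+2 = 7 ballots, Ivanov on 8. Ivanov wins 8–7.
Singh vs Ivanov: Singh is ranked higher on 2+5+2 = 9 ballots, Ivanov on 6. Singh wins 9–6.
Each candidate drops at least one matchup (Janssen loses to Ivanov; Singh loses to Janssen; Ivanov loses to Singh); the cycle Janssen > Singh > Ivanov > Janssen rules out a Condorcet winner.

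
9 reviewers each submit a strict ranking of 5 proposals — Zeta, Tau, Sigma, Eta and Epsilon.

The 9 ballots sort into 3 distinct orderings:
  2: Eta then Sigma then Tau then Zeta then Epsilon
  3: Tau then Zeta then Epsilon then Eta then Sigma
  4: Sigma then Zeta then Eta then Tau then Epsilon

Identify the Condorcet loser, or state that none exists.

Pairwise majorities:
Zeta vs Tau: Tau, 5–4.
Zeta–Sigma: Sigma 6–3.
Zeta vs Eta: Zeta is ranked higher on 3+4 = 7 ballots, Eta on 2. Zeta wins 7–2.
Zeta vs Epsilon: Zeta wins 9–0.
Tau vs Sigma: Sigma wins 6–3.
Tau–Eta: Eta 6–3.
Tau–Epsilon: Tau 9–0.
Sigma vs Eta: Eta, 5–4.
Sigma vs Epsilon: Sigma wins 6–3.
Eta vs Epsilon: Eta is ranked higher on 2+4 = 6 ballots, Epsilon on 3. Eta wins 6–3.
Only Epsilon has no wins; Epsilon is the Condorcet loser.

Epsilon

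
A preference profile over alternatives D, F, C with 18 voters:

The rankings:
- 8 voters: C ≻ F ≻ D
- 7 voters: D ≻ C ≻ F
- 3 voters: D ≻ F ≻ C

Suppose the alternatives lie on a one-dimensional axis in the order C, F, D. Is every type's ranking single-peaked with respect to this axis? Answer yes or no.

no

Axis positions: C=1, F=2, D=3.
Type 1 (peak C at position 1): ranking walks positions 1-2-3, expanding outward from the peak — single-peaked.
Type 2: ranking walks positions 3-1-2; C is ranked above F even though F lies between C and the peak D on the axis — preferences dip and rise again. Not single-peaked.
Type 3 (peak D at position 3): ranking walks positions 3-2-1, expanding outward from the peak — single-peaked.
Type 2 violates single-peakedness, so the profile is not single-peaked on this axis.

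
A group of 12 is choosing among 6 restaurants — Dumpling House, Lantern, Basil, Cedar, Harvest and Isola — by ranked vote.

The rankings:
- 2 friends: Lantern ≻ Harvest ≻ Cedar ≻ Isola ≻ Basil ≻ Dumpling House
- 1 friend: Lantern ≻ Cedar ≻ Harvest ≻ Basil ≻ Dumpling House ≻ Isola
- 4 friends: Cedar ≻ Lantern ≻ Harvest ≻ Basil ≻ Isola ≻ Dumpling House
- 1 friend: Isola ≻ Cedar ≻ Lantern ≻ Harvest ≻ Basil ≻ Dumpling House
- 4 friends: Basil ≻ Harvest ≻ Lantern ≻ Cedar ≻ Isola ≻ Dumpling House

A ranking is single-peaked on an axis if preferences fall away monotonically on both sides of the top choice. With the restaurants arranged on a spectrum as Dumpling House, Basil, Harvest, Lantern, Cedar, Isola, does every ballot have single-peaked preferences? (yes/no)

Axis positions: Dumpling House=1, Basil=2, Harvest=3, Lantern=4, Cedar=5, Isola=6.
Cluster 1 (peak Lantern at position 4): ranking walks positions 4-3-5-6-2-1, expanding outward from the peak — single-peaked.
Cluster 2 (peak Lantern at position 4): ranking walks positions 4-5-3-2-1-6, expanding outward from the peak — single-peaked.
Cluster 3 (peak Cedar at position 5): ranking walks positions 5-4-3-2-6-1, expanding outward from the peak — single-peaked.
Cluster 4 (peak Isola at position 6): ranking walks positions 6-5-4-3-2-1, expanding outward from the peak — single-peaked.
Cluster 5 (peak Basil at position 2): ranking walks positions 2-3-4-5-6-1, expanding outward from the peak — single-peaked.
Every ranking is single-peaked on this axis.

yes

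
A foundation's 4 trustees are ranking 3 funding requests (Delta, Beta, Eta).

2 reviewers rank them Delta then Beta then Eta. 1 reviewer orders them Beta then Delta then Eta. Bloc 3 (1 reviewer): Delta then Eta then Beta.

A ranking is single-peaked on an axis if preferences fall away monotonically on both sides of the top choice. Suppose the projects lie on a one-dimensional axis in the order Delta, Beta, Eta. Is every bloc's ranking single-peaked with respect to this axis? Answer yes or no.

Axis positions: Delta=1, Beta=2, Eta=3.
Bloc 1 (peak Delta at position 1): ranking walks positions 1-2-3, expanding outward from the peak — single-peaked.
Bloc 2 (peak Beta at position 2): ranking walks positions 2-1-3, expanding outward from the peak — single-peaked.
Bloc 3: ranking walks positions 1-3-2; Eta is ranked above Beta even though Beta lies between Eta and the peak Delta on the axis — preferences dip and rise again. Not single-peaked.
Bloc 3 violates single-peakedness, so the profile is not single-peaked on this axis.

no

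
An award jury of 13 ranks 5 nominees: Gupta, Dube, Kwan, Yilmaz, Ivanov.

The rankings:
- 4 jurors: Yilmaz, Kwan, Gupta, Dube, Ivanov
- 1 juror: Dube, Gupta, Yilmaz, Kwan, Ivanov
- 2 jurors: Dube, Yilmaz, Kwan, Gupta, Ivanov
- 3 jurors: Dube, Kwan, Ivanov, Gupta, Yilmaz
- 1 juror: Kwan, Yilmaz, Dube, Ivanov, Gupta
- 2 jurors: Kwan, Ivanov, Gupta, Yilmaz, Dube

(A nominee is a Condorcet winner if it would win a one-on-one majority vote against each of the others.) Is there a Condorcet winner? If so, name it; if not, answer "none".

Check each pair by majority over 13 ballots:
Gupta vs Dube: 4+2 = 6 for Gupta, 7 for Dube — Dube by 7–6.
Gupta vs Kwan: 1 to 12, Kwan.
Gupta vs Yilmaz: Gupta preferred on 1+3+2 = 6 ballots; Yilmaz wins 7–6.
Gupta vs Ivanov: Gupta is ranked higher on 4+1+2 = 7 ballots, Ivanov on 6. Gupta wins 7–6.
Dube vs Kwan: 6 to 7, Kwan.
Dube vs Yilmaz: 1+2+3 = 6 for Dube, 7 for Yilmaz — Yilmaz by 7–6.
Dube vs Ivanov: Dube is ranked higher on 4+1+2+3+1 = 11 ballots, Ivanov on 2. Dube wins 11–2.
Kwan vs Yilmaz: Kwan preferred on 3+1+2 = 6 ballots; Yilmaz wins 7–6.
Kwan vs Ivanov: 4+1+2+3+1+2 = 13 for Kwan, 0 for Ivanov — Kwan by 13–0.
Yilmaz vs Ivanov: 4+1+2+1 = 8 for Yilmaz, 5 for Ivanov — Yilmaz by 8–5.
Yilmaz defeats every rival head-to-head and is the Condorcet winner.

Yilmaz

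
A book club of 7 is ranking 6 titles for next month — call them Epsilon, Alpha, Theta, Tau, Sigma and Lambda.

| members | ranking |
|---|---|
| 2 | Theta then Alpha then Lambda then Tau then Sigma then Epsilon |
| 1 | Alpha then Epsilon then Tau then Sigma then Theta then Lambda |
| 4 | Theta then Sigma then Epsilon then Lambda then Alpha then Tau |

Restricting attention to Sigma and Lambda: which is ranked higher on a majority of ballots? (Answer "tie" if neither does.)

Ballots ranking Sigma above Lambda: 1 + 4 = 5.
Ballots ranking Lambda above Sigma: 7 − 5 = 2.
Sigma wins the head-to-head 5–2.

Sigma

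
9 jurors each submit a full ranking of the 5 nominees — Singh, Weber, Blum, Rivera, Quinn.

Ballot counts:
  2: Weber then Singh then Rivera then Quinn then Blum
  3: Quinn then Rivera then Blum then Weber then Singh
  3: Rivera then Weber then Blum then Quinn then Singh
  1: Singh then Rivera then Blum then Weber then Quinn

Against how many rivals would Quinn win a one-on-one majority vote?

2

Quinn against each rival (9 jurors):
Quinn vs Singh: Quinn wins 6–3.
Quinn vs Weber: 3 for Quinn, 6 for Weber — Weber by 6–3.
Quinn vs Blum: 5 to 4, Quinn.
Quinn vs Rivera: 3 for Quinn, 6 for Rivera — Rivera by 6–3.
Quinn beats Singh, Blum; loses to Weber, Rivera — 2 pairwise wins.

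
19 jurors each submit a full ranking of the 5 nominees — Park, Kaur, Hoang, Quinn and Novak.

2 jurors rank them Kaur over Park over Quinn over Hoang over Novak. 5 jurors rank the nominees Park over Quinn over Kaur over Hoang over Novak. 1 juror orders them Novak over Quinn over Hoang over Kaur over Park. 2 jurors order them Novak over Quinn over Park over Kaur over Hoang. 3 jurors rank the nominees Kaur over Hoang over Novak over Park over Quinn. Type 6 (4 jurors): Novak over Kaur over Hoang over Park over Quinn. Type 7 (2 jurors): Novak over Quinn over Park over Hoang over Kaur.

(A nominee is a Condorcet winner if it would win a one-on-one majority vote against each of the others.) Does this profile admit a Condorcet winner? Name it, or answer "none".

none

Pairwise majorities:
Park vs Kaur: Kaur wins 10–9.
Park vs Hoang: 2+5+2+2 = 11 for Park, 8 for Hoang — Park by 11–8.
Park–Quinn: Park 14–5.
Park vs Novak: Novak wins 12–7.
Kaur vs Hoang: Kaur, 16–3.
Kaur vs Quinn: 2+3+4 = 9 for Kaur, 10 for Quinn — Quinn by 10–9.
Kaur vs Novak: Kaur, 10–9.
Hoang vs Quinn: 7 to 12, Quinn.
Hoang vs Novak: Hoang, 10–9.
Quinn vs Novak: Novak, 12–7.
No nominee is unbeaten: Park loses to Kaur; Kaur loses to Quinn; Hoang loses to Park; Quinn loses to Park; Novak loses to Kaur. In particular Park → Hoang → Novak → Park is a majority cycle — no Condorcet winner exists.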